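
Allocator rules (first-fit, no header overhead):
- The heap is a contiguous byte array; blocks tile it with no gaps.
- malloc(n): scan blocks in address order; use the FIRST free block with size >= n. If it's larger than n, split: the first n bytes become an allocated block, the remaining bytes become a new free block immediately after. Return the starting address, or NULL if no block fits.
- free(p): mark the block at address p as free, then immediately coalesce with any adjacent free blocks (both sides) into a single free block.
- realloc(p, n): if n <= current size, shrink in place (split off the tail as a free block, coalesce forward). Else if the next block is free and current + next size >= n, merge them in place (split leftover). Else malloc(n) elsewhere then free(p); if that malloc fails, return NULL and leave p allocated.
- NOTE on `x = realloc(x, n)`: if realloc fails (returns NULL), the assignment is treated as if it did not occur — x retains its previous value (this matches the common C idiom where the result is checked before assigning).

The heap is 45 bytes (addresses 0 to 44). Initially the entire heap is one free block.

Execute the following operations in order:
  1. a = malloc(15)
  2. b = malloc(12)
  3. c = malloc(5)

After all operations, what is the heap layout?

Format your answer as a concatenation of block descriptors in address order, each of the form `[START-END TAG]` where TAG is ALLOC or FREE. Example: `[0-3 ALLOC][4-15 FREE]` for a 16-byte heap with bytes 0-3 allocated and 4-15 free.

Answer: [0-14 ALLOC][15-26 ALLOC][27-31 ALLOC][32-44 FREE]

Derivation:
Op 1: a = malloc(15) -> a = 0; heap: [0-14 ALLOC][15-44 FREE]
Op 2: b = malloc(12) -> b = 15; heap: [0-14 ALLOC][15-26 ALLOC][27-44 FREE]
Op 3: c = malloc(5) -> c = 27; heap: [0-14 ALLOC][15-26 ALLOC][27-31 ALLOC][32-44 FREE]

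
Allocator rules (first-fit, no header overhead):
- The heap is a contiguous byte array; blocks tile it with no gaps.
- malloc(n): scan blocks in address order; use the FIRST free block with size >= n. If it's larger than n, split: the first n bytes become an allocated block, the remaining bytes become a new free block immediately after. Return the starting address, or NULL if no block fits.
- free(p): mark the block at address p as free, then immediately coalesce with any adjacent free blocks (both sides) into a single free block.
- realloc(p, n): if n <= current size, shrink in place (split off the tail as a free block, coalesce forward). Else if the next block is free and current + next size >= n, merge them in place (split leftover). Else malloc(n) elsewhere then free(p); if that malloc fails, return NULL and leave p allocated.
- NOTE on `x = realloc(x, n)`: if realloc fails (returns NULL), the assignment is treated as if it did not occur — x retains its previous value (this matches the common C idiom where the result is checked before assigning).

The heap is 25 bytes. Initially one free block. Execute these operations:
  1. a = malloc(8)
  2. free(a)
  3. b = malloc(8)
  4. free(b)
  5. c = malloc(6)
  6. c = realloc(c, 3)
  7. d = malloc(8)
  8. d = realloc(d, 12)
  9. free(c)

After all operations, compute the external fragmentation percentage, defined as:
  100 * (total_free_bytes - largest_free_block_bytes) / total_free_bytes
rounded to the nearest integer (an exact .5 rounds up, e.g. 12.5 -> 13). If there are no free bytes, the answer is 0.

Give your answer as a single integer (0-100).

Op 1: a = malloc(8) -> a = 0; heap: [0-7 ALLOC][8-24 FREE]
Op 2: free(a) -> (freed a); heap: [0-24 FREE]
Op 3: b = malloc(8) -> b = 0; heap: [0-7 ALLOC][8-24 FREE]
Op 4: free(b) -> (freed b); heap: [0-24 FREE]
Op 5: c = malloc(6) -> c = 0; heap: [0-5 ALLOC][6-24 FREE]
Op 6: c = realloc(c, 3) -> c = 0; heap: [0-2 ALLOC][3-24 FREE]
Op 7: d = malloc(8) -> d = 3; heap: [0-2 ALLOC][3-10 ALLOC][11-24 FREE]
Op 8: d = realloc(d, 12) -> d = 3; heap: [0-2 ALLOC][3-14 ALLOC][15-24 FREE]
Op 9: free(c) -> (freed c); heap: [0-2 FREE][3-14 ALLOC][15-24 FREE]
Free blocks: [3 10] total_free=13 largest=10 -> 100*(13-10)/13 = 300/13 ≈ 23.077 -> rounds to 23

Answer: 23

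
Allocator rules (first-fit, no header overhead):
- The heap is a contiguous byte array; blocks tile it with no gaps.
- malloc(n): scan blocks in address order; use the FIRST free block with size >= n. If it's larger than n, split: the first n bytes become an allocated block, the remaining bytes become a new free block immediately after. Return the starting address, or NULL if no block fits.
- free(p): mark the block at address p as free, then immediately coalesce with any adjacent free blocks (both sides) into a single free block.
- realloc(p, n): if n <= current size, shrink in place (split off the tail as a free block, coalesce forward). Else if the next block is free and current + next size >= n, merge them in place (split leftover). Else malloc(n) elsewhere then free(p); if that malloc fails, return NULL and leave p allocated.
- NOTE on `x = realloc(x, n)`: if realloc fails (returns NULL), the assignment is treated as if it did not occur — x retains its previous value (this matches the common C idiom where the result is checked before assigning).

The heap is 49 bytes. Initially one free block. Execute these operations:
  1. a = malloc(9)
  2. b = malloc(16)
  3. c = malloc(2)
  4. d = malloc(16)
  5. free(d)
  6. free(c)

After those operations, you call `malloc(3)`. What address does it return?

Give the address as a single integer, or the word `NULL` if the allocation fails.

Answer: 25

Derivation:
Op 1: a = malloc(9) -> a = 0; heap: [0-8 ALLOC][9-48 FREE]
Op 2: b = malloc(16) -> b = 9; heap: [0-8 ALLOC][9-24 ALLOC][25-48 FREE]
Op 3: c = malloc(2) -> c = 25; heap: [0-8 ALLOC][9-24 ALLOC][25-26 ALLOC][27-48 FREE]
Op 4: d = malloc(16) -> d = 27; heap: [0-8 ALLOC][9-24 ALLOC][25-26 ALLOC][27-42 ALLOC][43-48 FREE]
Op 5: free(d) -> (freed d); heap: [0-8 ALLOC][9-24 ALLOC][25-26 ALLOC][27-48 FREE]
Op 6: free(c) -> (freed c); heap: [0-8 ALLOC][9-24 ALLOC][25-48 FREE]
malloc(3): first-fit scan over [0-8 ALLOC][9-24 ALLOC][25-48 FREE] -> 25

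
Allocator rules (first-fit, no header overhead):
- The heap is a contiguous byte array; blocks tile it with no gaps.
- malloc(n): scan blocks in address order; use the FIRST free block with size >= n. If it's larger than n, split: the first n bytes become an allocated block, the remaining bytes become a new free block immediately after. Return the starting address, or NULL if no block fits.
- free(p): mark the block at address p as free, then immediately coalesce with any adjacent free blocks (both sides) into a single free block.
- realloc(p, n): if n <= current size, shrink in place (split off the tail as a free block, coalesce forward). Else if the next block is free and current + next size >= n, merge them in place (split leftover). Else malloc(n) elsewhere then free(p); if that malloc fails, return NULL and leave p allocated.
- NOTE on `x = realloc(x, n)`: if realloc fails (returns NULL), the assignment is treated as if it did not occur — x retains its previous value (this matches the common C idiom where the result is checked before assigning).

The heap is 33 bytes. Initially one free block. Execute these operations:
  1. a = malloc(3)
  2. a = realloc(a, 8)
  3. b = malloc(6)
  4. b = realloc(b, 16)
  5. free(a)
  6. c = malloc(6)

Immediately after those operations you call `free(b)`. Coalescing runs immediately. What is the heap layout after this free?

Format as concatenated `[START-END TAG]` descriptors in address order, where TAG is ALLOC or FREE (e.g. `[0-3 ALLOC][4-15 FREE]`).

Op 1: a = malloc(3) -> a = 0; heap: [0-2 ALLOC][3-32 FREE]
Op 2: a = realloc(a, 8) -> a = 0; heap: [0-7 ALLOC][8-32 FREE]
Op 3: b = malloc(6) -> b = 8; heap: [0-7 ALLOC][8-13 ALLOC][14-32 FREE]
Op 4: b = realloc(b, 16) -> b = 8; heap: [0-7 ALLOC][8-23 ALLOC][24-32 FREE]
Op 5: free(a) -> (freed a); heap: [0-7 FREE][8-23 ALLOC][24-32 FREE]
Op 6: c = malloc(6) -> c = 0; heap: [0-5 ALLOC][6-7 FREE][8-23 ALLOC][24-32 FREE]
free(b): b = 8 -> block [8-23 ALLOC]; mark free, coalesce with adjacent free neighbors -> [0-5 ALLOC][6-32 FREE]

Answer: [0-5 ALLOC][6-32 FREE]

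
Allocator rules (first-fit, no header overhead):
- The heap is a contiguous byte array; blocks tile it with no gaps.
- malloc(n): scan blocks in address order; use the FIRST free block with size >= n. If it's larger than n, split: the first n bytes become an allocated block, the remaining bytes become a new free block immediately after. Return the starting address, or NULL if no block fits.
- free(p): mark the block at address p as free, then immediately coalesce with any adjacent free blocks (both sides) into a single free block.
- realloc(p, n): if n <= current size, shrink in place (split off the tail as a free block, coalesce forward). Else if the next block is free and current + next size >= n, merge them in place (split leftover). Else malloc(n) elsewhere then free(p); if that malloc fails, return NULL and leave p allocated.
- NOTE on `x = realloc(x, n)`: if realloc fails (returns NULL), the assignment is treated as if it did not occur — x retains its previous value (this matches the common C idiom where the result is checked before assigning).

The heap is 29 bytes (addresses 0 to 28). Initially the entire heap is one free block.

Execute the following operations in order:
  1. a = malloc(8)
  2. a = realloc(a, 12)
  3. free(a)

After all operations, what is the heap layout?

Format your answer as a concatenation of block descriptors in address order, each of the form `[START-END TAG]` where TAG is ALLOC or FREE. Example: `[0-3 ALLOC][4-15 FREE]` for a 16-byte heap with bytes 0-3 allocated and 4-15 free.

Op 1: a = malloc(8) -> a = 0; heap: [0-7 ALLOC][8-28 FREE]
Op 2: a = realloc(a, 12) -> a = 0; heap: [0-11 ALLOC][12-28 FREE]
Op 3: free(a) -> (freed a); heap: [0-28 FREE]

Answer: [0-28 FREE]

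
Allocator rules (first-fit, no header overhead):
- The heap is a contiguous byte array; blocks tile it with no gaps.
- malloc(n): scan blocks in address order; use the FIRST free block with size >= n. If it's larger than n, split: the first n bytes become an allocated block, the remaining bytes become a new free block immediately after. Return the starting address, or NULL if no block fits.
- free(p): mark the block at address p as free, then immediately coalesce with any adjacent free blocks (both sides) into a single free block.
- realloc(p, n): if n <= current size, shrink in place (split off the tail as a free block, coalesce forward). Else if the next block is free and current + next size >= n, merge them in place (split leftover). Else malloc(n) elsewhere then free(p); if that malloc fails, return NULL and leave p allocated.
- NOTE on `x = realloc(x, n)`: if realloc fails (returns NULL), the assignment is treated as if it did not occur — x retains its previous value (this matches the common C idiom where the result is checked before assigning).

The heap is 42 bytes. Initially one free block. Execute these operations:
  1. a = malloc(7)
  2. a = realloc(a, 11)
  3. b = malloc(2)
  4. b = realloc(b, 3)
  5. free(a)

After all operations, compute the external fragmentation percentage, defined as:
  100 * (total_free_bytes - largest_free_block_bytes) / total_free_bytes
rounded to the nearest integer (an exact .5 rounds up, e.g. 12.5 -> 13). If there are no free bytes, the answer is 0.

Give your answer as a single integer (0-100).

Op 1: a = malloc(7) -> a = 0; heap: [0-6 ALLOC][7-41 FREE]
Op 2: a = realloc(a, 11) -> a = 0; heap: [0-10 ALLOC][11-41 FREE]
Op 3: b = malloc(2) -> b = 11; heap: [0-10 ALLOC][11-12 ALLOC][13-41 FREE]
Op 4: b = realloc(b, 3) -> b = 11; heap: [0-10 ALLOC][11-13 ALLOC][14-41 FREE]
Op 5: free(a) -> (freed a); heap: [0-10 FREE][11-13 ALLOC][14-41 FREE]
Free blocks: [11 28] total_free=39 largest=28 -> 100*(39-28)/39 = 1100/39 ≈ 28.205 -> rounds to 28

Answer: 28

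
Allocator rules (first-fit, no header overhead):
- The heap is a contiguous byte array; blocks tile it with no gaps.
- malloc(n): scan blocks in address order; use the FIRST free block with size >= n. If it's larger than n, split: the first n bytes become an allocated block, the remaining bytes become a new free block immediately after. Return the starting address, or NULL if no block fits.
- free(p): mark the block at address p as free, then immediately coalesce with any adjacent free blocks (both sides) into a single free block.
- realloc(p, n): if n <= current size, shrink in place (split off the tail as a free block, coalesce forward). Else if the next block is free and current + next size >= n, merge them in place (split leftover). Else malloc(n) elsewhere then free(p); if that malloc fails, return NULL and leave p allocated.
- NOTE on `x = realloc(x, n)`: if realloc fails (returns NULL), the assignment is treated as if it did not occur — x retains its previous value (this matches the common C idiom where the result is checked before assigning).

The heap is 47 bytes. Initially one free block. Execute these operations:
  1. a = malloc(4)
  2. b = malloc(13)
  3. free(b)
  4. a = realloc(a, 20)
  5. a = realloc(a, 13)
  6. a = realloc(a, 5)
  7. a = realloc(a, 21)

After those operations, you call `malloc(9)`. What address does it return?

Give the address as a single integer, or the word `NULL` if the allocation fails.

Answer: 21

Derivation:
Op 1: a = malloc(4) -> a = 0; heap: [0-3 ALLOC][4-46 FREE]
Op 2: b = malloc(13) -> b = 4; heap: [0-3 ALLOC][4-16 ALLOC][17-46 FREE]
Op 3: free(b) -> (freed b); heap: [0-3 ALLOC][4-46 FREE]
Op 4: a = realloc(a, 20) -> a = 0; heap: [0-19 ALLOC][20-46 FREE]
Op 5: a = realloc(a, 13) -> a = 0; heap: [0-12 ALLOC][13-46 FREE]
Op 6: a = realloc(a, 5) -> a = 0; heap: [0-4 ALLOC][5-46 FREE]
Op 7: a = realloc(a, 21) -> a = 0; heap: [0-20 ALLOC][21-46 FREE]
malloc(9): first-fit scan over [0-20 ALLOC][21-46 FREE] -> 21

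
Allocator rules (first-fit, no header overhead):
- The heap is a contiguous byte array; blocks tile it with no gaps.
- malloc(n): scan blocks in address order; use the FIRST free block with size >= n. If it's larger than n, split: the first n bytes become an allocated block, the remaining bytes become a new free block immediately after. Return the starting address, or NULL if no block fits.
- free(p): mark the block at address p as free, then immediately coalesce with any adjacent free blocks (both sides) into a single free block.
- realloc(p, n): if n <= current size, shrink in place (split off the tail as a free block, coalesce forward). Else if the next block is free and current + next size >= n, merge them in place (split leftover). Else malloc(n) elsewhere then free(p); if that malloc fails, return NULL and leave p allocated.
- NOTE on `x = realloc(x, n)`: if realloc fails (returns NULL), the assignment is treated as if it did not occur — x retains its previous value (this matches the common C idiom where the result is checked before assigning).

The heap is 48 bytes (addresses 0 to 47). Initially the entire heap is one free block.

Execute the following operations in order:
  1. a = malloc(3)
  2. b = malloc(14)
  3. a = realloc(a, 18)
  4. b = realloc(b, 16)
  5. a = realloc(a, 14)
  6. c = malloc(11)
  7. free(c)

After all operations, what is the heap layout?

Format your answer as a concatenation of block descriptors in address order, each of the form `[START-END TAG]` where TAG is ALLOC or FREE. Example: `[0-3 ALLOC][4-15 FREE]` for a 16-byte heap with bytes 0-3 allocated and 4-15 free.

Answer: [0-2 FREE][3-16 ALLOC][17-30 ALLOC][31-47 FREE]

Derivation:
Op 1: a = malloc(3) -> a = 0; heap: [0-2 ALLOC][3-47 FREE]
Op 2: b = malloc(14) -> b = 3; heap: [0-2 ALLOC][3-16 ALLOC][17-47 FREE]
Op 3: a = realloc(a, 18) -> a = 17; heap: [0-2 FREE][3-16 ALLOC][17-34 ALLOC][35-47 FREE]
Op 4: b = realloc(b, 16) -> NULL (b unchanged); heap: [0-2 FREE][3-16 ALLOC][17-34 ALLOC][35-47 FREE]
Op 5: a = realloc(a, 14) -> a = 17; heap: [0-2 FREE][3-16 ALLOC][17-30 ALLOC][31-47 FREE]
Op 6: c = malloc(11) -> c = 31; heap: [0-2 FREE][3-16 ALLOC][17-30 ALLOC][31-41 ALLOC][42-47 FREE]
Op 7: free(c) -> (freed c); heap: [0-2 FREE][3-16 ALLOC][17-30 ALLOC][31-47 FREE]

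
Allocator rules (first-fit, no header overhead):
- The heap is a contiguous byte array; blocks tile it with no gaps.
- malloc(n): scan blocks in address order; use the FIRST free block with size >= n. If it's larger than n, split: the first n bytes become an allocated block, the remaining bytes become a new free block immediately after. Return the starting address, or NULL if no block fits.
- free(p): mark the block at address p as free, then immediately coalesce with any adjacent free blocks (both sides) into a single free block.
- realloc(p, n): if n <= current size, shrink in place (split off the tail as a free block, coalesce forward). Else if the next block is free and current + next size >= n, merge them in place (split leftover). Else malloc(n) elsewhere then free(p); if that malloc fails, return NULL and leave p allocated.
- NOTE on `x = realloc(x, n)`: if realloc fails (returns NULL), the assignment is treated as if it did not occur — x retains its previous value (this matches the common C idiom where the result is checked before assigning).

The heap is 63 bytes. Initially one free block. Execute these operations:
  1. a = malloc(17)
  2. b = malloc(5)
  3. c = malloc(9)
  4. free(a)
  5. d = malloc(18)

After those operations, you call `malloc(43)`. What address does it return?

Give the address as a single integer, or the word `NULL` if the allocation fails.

Op 1: a = malloc(17) -> a = 0; heap: [0-16 ALLOC][17-62 FREE]
Op 2: b = malloc(5) -> b = 17; heap: [0-16 ALLOC][17-21 ALLOC][22-62 FREE]
Op 3: c = malloc(9) -> c = 22; heap: [0-16 ALLOC][17-21 ALLOC][22-30 ALLOC][31-62 FREE]
Op 4: free(a) -> (freed a); heap: [0-16 FREE][17-21 ALLOC][22-30 ALLOC][31-62 FREE]
Op 5: d = malloc(18) -> d = 31; heap: [0-16 FREE][17-21 ALLOC][22-30 ALLOC][31-48 ALLOC][49-62 FREE]
malloc(43): first-fit scan over [0-16 FREE][17-21 ALLOC][22-30 ALLOC][31-48 ALLOC][49-62 FREE] -> NULL

Answer: NULL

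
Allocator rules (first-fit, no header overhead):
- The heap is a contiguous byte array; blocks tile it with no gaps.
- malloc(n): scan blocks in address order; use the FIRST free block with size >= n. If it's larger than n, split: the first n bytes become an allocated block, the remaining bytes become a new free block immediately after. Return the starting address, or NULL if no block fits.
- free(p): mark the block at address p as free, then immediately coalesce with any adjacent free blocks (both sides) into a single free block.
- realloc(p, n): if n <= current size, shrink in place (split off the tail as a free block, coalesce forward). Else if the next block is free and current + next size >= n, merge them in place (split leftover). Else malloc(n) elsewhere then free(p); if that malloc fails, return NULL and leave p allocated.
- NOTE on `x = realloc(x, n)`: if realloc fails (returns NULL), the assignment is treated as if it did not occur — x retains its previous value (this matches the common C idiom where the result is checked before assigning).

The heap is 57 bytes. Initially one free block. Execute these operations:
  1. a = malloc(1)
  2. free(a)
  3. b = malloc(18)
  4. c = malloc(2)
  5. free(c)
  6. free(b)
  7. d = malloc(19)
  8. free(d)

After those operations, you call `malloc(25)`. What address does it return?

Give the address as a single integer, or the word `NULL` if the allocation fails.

Answer: 0

Derivation:
Op 1: a = malloc(1) -> a = 0; heap: [0-0 ALLOC][1-56 FREE]
Op 2: free(a) -> (freed a); heap: [0-56 FREE]
Op 3: b = malloc(18) -> b = 0; heap: [0-17 ALLOC][18-56 FREE]
Op 4: c = malloc(2) -> c = 18; heap: [0-17 ALLOC][18-19 ALLOC][20-56 FREE]
Op 5: free(c) -> (freed c); heap: [0-17 ALLOC][18-56 FREE]
Op 6: free(b) -> (freed b); heap: [0-56 FREE]
Op 7: d = malloc(19) -> d = 0; heap: [0-18 ALLOC][19-56 FREE]
Op 8: free(d) -> (freed d); heap: [0-56 FREE]
malloc(25): first-fit scan over [0-56 FREE] -> 0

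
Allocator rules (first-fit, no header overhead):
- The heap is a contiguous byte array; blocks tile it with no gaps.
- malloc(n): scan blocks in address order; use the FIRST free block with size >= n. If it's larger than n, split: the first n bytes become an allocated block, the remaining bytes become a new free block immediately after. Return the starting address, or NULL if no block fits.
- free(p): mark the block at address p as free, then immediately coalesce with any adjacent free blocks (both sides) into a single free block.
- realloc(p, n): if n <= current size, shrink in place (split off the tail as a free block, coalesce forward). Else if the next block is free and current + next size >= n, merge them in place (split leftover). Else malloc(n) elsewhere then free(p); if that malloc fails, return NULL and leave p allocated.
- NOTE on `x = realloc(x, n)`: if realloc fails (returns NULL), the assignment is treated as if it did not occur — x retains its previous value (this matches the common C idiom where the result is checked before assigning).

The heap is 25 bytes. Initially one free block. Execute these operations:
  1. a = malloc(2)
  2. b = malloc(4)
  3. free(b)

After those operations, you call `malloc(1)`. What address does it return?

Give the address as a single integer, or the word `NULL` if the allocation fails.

Answer: 2

Derivation:
Op 1: a = malloc(2) -> a = 0; heap: [0-1 ALLOC][2-24 FREE]
Op 2: b = malloc(4) -> b = 2; heap: [0-1 ALLOC][2-5 ALLOC][6-24 FREE]
Op 3: free(b) -> (freed b); heap: [0-1 ALLOC][2-24 FREE]
malloc(1): first-fit scan over [0-1 ALLOC][2-24 FREE] -> 2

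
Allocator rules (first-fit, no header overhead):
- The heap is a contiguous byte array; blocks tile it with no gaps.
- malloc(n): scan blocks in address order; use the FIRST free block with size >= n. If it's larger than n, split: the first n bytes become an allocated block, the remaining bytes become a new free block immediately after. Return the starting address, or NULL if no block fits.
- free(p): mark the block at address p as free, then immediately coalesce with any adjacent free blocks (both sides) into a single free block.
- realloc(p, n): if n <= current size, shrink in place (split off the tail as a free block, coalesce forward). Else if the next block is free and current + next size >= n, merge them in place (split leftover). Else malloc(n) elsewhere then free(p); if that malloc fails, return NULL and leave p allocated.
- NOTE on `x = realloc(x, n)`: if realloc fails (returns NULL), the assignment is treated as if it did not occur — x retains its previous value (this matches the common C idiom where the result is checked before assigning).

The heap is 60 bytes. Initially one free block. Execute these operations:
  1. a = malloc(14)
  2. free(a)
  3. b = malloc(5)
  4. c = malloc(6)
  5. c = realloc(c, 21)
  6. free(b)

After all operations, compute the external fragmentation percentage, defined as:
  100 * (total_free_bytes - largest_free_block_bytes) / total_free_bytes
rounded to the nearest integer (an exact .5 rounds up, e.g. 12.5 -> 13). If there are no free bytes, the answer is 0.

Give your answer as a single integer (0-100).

Answer: 13

Derivation:
Op 1: a = malloc(14) -> a = 0; heap: [0-13 ALLOC][14-59 FREE]
Op 2: free(a) -> (freed a); heap: [0-59 FREE]
Op 3: b = malloc(5) -> b = 0; heap: [0-4 ALLOC][5-59 FREE]
Op 4: c = malloc(6) -> c = 5; heap: [0-4 ALLOC][5-10 ALLOC][11-59 FREE]
Op 5: c = realloc(c, 21) -> c = 5; heap: [0-4 ALLOC][5-25 ALLOC][26-59 FREE]
Op 6: free(b) -> (freed b); heap: [0-4 FREE][5-25 ALLOC][26-59 FREE]
Free blocks: [5 34] total_free=39 largest=34 -> 100*(39-34)/39 = 500/39 ≈ 12.821 -> rounds to 13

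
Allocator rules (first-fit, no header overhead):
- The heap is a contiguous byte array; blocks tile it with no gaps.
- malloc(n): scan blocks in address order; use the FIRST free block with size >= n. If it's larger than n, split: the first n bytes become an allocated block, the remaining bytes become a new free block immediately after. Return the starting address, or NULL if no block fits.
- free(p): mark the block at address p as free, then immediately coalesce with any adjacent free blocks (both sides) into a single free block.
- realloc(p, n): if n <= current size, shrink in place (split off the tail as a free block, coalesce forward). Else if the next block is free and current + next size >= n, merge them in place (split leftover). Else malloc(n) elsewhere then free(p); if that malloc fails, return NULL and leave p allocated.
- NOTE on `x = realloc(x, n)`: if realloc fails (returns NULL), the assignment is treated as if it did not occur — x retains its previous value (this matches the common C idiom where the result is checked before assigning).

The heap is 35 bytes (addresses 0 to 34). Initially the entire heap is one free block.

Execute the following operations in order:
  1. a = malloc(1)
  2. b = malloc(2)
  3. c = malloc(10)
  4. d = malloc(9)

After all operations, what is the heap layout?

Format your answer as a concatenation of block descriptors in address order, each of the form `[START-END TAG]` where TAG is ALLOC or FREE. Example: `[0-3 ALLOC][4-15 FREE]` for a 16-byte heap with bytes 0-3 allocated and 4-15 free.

Op 1: a = malloc(1) -> a = 0; heap: [0-0 ALLOC][1-34 FREE]
Op 2: b = malloc(2) -> b = 1; heap: [0-0 ALLOC][1-2 ALLOC][3-34 FREE]
Op 3: c = malloc(10) -> c = 3; heap: [0-0 ALLOC][1-2 ALLOC][3-12 ALLOC][13-34 FREE]
Op 4: d = malloc(9) -> d = 13; heap: [0-0 ALLOC][1-2 ALLOC][3-12 ALLOC][13-21 ALLOC][22-34 FREE]

Answer: [0-0 ALLOC][1-2 ALLOC][3-12 ALLOC][13-21 ALLOC][22-34 FREE]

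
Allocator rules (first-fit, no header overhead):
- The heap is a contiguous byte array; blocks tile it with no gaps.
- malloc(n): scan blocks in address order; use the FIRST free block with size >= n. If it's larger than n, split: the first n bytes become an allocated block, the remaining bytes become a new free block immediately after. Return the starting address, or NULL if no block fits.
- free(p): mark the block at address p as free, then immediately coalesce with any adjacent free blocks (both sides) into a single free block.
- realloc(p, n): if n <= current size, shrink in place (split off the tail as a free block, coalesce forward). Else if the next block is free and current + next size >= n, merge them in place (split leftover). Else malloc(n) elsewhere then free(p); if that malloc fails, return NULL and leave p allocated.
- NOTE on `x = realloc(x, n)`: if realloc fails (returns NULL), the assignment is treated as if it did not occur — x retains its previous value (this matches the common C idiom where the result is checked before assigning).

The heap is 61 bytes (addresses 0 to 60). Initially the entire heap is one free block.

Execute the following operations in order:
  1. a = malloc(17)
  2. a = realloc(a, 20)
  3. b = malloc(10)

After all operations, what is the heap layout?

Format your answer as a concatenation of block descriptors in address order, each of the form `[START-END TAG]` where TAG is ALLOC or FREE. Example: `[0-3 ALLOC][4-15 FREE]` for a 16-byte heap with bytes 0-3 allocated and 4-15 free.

Answer: [0-19 ALLOC][20-29 ALLOC][30-60 FREE]

Derivation:
Op 1: a = malloc(17) -> a = 0; heap: [0-16 ALLOC][17-60 FREE]
Op 2: a = realloc(a, 20) -> a = 0; heap: [0-19 ALLOC][20-60 FREE]
Op 3: b = malloc(10) -> b = 20; heap: [0-19 ALLOC][20-29 ALLOC][30-60 FREE]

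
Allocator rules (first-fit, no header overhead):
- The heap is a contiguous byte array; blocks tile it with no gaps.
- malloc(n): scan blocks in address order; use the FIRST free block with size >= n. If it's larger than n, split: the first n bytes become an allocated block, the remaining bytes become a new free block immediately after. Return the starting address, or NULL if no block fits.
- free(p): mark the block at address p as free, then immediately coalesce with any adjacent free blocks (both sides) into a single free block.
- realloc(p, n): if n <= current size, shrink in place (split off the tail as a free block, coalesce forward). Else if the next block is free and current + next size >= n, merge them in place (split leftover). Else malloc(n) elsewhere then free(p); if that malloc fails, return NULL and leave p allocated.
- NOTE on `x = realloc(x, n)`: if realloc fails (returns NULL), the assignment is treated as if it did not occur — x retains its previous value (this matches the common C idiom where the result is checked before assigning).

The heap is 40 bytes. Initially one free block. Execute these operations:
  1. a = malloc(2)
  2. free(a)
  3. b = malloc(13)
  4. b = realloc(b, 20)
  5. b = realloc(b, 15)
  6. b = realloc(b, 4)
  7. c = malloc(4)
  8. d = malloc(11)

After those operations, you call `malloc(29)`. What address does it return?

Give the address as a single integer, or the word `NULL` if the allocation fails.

Answer: NULL

Derivation:
Op 1: a = malloc(2) -> a = 0; heap: [0-1 ALLOC][2-39 FREE]
Op 2: free(a) -> (freed a); heap: [0-39 FREE]
Op 3: b = malloc(13) -> b = 0; heap: [0-12 ALLOC][13-39 FREE]
Op 4: b = realloc(b, 20) -> b = 0; heap: [0-19 ALLOC][20-39 FREE]
Op 5: b = realloc(b, 15) -> b = 0; heap: [0-14 ALLOC][15-39 FREE]
Op 6: b = realloc(b, 4) -> b = 0; heap: [0-3 ALLOC][4-39 FREE]
Op 7: c = malloc(4) -> c = 4; heap: [0-3 ALLOC][4-7 ALLOC][8-39 FREE]
Op 8: d = malloc(11) -> d = 8; heap: [0-3 ALLOC][4-7 ALLOC][8-18 ALLOC][19-39 FREE]
malloc(29): first-fit scan over [0-3 ALLOC][4-7 ALLOC][8-18 ALLOC][19-39 FREE] -> NULL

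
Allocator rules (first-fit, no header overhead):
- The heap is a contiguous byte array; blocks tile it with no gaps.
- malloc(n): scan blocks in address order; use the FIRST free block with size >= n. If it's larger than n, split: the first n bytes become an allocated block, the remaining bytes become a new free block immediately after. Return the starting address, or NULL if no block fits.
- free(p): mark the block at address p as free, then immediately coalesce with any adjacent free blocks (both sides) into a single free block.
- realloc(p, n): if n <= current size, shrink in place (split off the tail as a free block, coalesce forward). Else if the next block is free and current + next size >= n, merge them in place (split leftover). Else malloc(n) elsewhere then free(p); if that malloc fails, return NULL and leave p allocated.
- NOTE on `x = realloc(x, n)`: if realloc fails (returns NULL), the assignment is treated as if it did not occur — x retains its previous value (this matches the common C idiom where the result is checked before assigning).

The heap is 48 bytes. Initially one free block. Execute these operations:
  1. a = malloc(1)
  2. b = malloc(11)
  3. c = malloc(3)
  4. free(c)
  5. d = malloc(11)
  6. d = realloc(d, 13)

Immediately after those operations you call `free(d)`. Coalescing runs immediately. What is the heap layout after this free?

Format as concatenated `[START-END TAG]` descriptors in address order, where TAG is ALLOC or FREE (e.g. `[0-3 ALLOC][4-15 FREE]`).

Answer: [0-0 ALLOC][1-11 ALLOC][12-47 FREE]

Derivation:
Op 1: a = malloc(1) -> a = 0; heap: [0-0 ALLOC][1-47 FREE]
Op 2: b = malloc(11) -> b = 1; heap: [0-0 ALLOC][1-11 ALLOC][12-47 FREE]
Op 3: c = malloc(3) -> c = 12; heap: [0-0 ALLOC][1-11 ALLOC][12-14 ALLOC][15-47 FREE]
Op 4: free(c) -> (freed c); heap: [0-0 ALLOC][1-11 ALLOC][12-47 FREE]
Op 5: d = malloc(11) -> d = 12; heap: [0-0 ALLOC][1-11 ALLOC][12-22 ALLOC][23-47 FREE]
Op 6: d = realloc(d, 13) -> d = 12; heap: [0-0 ALLOC][1-11 ALLOC][12-24 ALLOC][25-47 FREE]
free(d): d = 12 -> block [12-24 ALLOC]; mark free, coalesce with adjacent free neighbors -> [0-0 ALLOC][1-11 ALLOC][12-47 FREE]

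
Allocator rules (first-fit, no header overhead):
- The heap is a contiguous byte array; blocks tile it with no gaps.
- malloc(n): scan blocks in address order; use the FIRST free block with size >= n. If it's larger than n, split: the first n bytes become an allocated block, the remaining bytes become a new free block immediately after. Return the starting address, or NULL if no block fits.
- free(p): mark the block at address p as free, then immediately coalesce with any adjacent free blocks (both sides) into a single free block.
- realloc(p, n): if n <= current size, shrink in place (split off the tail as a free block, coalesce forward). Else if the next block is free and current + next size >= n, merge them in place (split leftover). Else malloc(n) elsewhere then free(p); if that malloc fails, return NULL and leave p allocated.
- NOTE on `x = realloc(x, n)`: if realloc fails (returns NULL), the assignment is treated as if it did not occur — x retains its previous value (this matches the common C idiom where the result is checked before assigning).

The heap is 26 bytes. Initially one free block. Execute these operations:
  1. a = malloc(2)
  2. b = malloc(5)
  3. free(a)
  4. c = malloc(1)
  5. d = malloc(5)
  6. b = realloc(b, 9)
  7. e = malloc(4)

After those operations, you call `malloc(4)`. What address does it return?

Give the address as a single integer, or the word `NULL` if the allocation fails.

Answer: 21

Derivation:
Op 1: a = malloc(2) -> a = 0; heap: [0-1 ALLOC][2-25 FREE]
Op 2: b = malloc(5) -> b = 2; heap: [0-1 ALLOC][2-6 ALLOC][7-25 FREE]
Op 3: free(a) -> (freed a); heap: [0-1 FREE][2-6 ALLOC][7-25 FREE]
Op 4: c = malloc(1) -> c = 0; heap: [0-0 ALLOC][1-1 FREE][2-6 ALLOC][7-25 FREE]
Op 5: d = malloc(5) -> d = 7; heap: [0-0 ALLOC][1-1 FREE][2-6 ALLOC][7-11 ALLOC][12-25 FREE]
Op 6: b = realloc(b, 9) -> b = 12; heap: [0-0 ALLOC][1-6 FREE][7-11 ALLOC][12-20 ALLOC][21-25 FREE]
Op 7: e = malloc(4) -> e = 1; heap: [0-0 ALLOC][1-4 ALLOC][5-6 FREE][7-11 ALLOC][12-20 ALLOC][21-25 FREE]
malloc(4): first-fit scan over [0-0 ALLOC][1-4 ALLOC][5-6 FREE][7-11 ALLOC][12-20 ALLOC][21-25 FREE] -> 21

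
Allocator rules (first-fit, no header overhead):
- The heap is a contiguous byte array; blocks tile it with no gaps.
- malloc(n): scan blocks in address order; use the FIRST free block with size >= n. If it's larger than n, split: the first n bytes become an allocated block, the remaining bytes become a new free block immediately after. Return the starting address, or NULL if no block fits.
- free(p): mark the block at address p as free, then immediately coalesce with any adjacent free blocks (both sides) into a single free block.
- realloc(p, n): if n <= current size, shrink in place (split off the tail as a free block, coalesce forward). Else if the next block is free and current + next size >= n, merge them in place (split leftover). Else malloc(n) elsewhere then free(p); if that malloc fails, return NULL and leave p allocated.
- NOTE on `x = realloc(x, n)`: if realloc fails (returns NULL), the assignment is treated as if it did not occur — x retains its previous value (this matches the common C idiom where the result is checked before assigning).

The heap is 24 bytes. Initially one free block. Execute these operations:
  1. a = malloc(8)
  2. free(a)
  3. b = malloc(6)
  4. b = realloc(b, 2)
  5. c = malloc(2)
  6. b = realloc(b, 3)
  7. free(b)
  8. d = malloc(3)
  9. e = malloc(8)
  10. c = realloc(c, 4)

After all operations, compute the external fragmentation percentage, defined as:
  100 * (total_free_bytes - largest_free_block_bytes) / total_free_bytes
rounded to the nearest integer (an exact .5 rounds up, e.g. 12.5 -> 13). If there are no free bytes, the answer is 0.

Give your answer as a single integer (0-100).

Op 1: a = malloc(8) -> a = 0; heap: [0-7 ALLOC][8-23 FREE]
Op 2: free(a) -> (freed a); heap: [0-23 FREE]
Op 3: b = malloc(6) -> b = 0; heap: [0-5 ALLOC][6-23 FREE]
Op 4: b = realloc(b, 2) -> b = 0; heap: [0-1 ALLOC][2-23 FREE]
Op 5: c = malloc(2) -> c = 2; heap: [0-1 ALLOC][2-3 ALLOC][4-23 FREE]
Op 6: b = realloc(b, 3) -> b = 4; heap: [0-1 FREE][2-3 ALLOC][4-6 ALLOC][7-23 FREE]
Op 7: free(b) -> (freed b); heap: [0-1 FREE][2-3 ALLOC][4-23 FREE]
Op 8: d = malloc(3) -> d = 4; heap: [0-1 FREE][2-3 ALLOC][4-6 ALLOC][7-23 FREE]
Op 9: e = malloc(8) -> e = 7; heap: [0-1 FREE][2-3 ALLOC][4-6 ALLOC][7-14 ALLOC][15-23 FREE]
Op 10: c = realloc(c, 4) -> c = 15; heap: [0-3 FREE][4-6 ALLOC][7-14 ALLOC][15-18 ALLOC][19-23 FREE]
Free blocks: [4 5] total_free=9 largest=5 -> 100*(9-5)/9 = 400/9 ≈ 44.444 -> rounds to 44

Answer: 44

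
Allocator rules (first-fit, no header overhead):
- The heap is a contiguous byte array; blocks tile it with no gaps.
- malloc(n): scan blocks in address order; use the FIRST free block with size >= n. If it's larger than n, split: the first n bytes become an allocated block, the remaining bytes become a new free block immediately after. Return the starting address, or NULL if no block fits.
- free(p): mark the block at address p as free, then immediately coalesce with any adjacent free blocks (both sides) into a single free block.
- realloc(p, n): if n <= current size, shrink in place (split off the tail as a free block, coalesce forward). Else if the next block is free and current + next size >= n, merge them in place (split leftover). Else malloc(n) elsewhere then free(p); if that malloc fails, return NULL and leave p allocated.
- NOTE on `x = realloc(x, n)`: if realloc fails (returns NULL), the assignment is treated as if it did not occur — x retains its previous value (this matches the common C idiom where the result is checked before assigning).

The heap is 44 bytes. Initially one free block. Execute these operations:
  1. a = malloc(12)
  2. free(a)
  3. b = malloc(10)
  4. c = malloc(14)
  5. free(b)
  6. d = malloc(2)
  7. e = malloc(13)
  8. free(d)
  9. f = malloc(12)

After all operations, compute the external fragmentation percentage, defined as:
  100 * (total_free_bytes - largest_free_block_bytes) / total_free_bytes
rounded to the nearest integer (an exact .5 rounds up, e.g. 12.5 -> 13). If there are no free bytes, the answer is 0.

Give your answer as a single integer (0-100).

Answer: 41

Derivation:
Op 1: a = malloc(12) -> a = 0; heap: [0-11 ALLOC][12-43 FREE]
Op 2: free(a) -> (freed a); heap: [0-43 FREE]
Op 3: b = malloc(10) -> b = 0; heap: [0-9 ALLOC][10-43 FREE]
Op 4: c = malloc(14) -> c = 10; heap: [0-9 ALLOC][10-23 ALLOC][24-43 FREE]
Op 5: free(b) -> (freed b); heap: [0-9 FREE][10-23 ALLOC][24-43 FREE]
Op 6: d = malloc(2) -> d = 0; heap: [0-1 ALLOC][2-9 FREE][10-23 ALLOC][24-43 FREE]
Op 7: e = malloc(13) -> e = 24; heap: [0-1 ALLOC][2-9 FREE][10-23 ALLOC][24-36 ALLOC][37-43 FREE]
Op 8: free(d) -> (freed d); heap: [0-9 FREE][10-23 ALLOC][24-36 ALLOC][37-43 FREE]
Op 9: f = malloc(12) -> f = NULL; heap: [0-9 FREE][10-23 ALLOC][24-36 ALLOC][37-43 FREE]
Free blocks: [10 7] total_free=17 largest=10 -> 100*(17-10)/17 = 700/17 ≈ 41.176 -> rounds to 41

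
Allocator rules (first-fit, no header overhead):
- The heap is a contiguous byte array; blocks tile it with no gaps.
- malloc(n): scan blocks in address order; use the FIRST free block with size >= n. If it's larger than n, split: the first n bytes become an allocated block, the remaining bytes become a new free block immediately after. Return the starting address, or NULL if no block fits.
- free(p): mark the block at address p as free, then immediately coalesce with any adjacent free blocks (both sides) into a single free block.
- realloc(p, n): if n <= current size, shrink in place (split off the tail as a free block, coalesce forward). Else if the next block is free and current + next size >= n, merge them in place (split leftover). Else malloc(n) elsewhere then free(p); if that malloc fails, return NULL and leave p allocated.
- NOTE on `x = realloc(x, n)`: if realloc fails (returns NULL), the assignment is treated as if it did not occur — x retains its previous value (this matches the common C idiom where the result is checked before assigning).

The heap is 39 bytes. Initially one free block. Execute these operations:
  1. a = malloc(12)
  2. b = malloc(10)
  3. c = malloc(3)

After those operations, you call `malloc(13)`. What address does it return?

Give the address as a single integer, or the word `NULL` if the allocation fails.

Answer: 25

Derivation:
Op 1: a = malloc(12) -> a = 0; heap: [0-11 ALLOC][12-38 FREE]
Op 2: b = malloc(10) -> b = 12; heap: [0-11 ALLOC][12-21 ALLOC][22-38 FREE]
Op 3: c = malloc(3) -> c = 22; heap: [0-11 ALLOC][12-21 ALLOC][22-24 ALLOC][25-38 FREE]
malloc(13): first-fit scan over [0-11 ALLOC][12-21 ALLOC][22-24 ALLOC][25-38 FREE] -> 25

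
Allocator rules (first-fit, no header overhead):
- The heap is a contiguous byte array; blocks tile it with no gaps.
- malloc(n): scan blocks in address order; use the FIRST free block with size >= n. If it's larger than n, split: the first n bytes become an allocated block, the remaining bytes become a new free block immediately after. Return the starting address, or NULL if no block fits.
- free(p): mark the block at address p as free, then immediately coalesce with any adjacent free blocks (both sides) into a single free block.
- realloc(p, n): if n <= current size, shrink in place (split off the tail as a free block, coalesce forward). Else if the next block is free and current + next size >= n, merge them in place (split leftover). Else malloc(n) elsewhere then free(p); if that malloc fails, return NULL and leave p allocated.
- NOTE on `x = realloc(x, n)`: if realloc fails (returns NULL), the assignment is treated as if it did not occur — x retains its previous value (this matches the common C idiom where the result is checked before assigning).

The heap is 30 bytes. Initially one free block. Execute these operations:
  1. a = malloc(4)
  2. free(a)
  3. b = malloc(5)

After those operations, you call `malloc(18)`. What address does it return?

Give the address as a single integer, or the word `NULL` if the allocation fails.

Op 1: a = malloc(4) -> a = 0; heap: [0-3 ALLOC][4-29 FREE]
Op 2: free(a) -> (freed a); heap: [0-29 FREE]
Op 3: b = malloc(5) -> b = 0; heap: [0-4 ALLOC][5-29 FREE]
malloc(18): first-fit scan over [0-4 ALLOC][5-29 FREE] -> 5

Answer: 5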